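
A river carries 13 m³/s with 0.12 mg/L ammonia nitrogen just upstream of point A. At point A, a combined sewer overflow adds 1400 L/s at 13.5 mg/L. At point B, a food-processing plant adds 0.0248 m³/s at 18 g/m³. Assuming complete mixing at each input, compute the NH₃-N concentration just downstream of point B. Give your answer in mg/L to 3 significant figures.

1400 L/s = 1.4 m³/s.
After input A: C = (13·0.12 + 1.4·13.5) / 14.4 = 1.421 mg/L.
After input B: C = (14.4·1.421 + 0.0248·18) / 14.42 = 1.449 mg/L.

1.45 mg/L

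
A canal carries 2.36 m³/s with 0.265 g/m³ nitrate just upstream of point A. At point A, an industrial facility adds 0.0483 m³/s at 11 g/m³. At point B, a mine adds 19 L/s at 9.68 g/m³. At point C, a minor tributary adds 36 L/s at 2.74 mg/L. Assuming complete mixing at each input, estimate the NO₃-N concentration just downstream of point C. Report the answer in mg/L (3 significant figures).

After input A: C = (2.36·0.265 + 0.0483·11) / 2.408 = 0.4803 mg/L.
19 L/s = 0.019 m³/s.
After input B: C = (2.408·0.4803 + 0.019·9.68) / 2.427 = 0.5523 mg/L.
36 L/s = 0.036 m³/s.
After input C: C = (2.427·0.5523 + 0.036·2.74) / 2.463 = 0.5843 mg/L.

0.584 mg/L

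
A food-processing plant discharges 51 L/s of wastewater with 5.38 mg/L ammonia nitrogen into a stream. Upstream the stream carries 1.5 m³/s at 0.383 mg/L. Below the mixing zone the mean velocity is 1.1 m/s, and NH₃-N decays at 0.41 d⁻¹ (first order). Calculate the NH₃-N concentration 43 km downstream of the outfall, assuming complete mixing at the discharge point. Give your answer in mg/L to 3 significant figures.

51 L/s = 0.051 m³/s.
After complete mixing, C₀ = (0.051·5.38 + 1.5·0.383) / 1.551 = 0.5473 mg/L.
Travel time t = 4.3e+04 m / 1.1 m/s = 3.909e+04 s = 0.4524 d.
C = 0.5473·exp(−0.41·0.4524) = 0.5473·0.8307 = 0.4546 mg/L.

0.455 mg/L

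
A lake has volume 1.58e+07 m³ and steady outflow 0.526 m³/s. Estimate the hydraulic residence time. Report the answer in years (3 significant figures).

0.952 yr

Q = 0.526 m³/s × 3.156e+07 s/yr = 1.66e+07 m³/yr.
Hydraulic residence time τ = V/Q = 1.58e+07/1.66e+07 = 0.9518 yr.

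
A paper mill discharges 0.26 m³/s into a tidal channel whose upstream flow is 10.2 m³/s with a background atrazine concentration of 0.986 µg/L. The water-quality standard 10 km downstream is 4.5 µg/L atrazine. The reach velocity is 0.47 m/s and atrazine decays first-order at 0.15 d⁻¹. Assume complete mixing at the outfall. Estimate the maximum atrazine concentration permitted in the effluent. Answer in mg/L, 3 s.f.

0.149 mg/L

0.986 µg/L = 0.000986 mg/L.
4.5 µg/L = 0.0045 mg/L.
Travel time to the compliance point: t = 1e+04/0.47 = 2.128e+04 s = 0.2463 d; decay factor exp(−0.15·0.2463) = 0.9637.
So the concentration just after mixing may be at most 0.0045/0.9637 = 0.004669 mg/L.
Mass balance: 0.004669·10.46 = 0.26·Cₑ + 10.2·0.000986.
Cₑ = (0.04884 − 0.01006) / 0.26 = 0.1492 mg/L.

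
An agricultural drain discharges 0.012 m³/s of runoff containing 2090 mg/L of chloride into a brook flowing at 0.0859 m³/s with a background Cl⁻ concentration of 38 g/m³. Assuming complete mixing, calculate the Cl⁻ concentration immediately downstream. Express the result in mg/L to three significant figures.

290 mg/L

By mass balance at complete mixing, C = (0.012·2090 + 0.0859·38) / (0.012 + 0.0859) = 28.34/0.0979 = 289.5 mg/L.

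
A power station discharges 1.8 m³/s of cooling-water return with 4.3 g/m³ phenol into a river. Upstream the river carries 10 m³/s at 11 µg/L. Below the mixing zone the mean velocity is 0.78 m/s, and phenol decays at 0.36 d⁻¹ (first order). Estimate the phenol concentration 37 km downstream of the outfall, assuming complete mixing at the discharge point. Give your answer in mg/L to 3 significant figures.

0.546 mg/L

11 µg/L = 0.011 mg/L.
After complete mixing, C₀ = (1.8·4.3 + 10·0.011) / 11.8 = 0.6653 mg/L.
Travel time t = 3.7e+04 m / 0.78 m/s = 4.744e+04 s = 0.549 d.
C = 0.6653·exp(−0.36·0.549) = 0.6653·0.8207 = 0.5459 mg/L.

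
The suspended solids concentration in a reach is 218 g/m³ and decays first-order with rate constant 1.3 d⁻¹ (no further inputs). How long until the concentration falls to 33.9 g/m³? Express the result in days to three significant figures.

1.43 d

t = ln(C₀/C)/k = ln(218/33.9)/1.3 = 1.861/1.3 = 1.432 d.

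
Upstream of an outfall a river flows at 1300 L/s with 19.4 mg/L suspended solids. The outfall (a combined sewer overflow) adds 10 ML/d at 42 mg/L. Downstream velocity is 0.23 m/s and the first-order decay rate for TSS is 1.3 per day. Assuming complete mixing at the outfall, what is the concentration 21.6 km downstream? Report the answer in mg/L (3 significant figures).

5.17 mg/L

10 ML/d = 0.1157 m³/s.
1300 L/s = 1.3 m³/s.
After complete mixing, C₀ = (0.1157·42 + 1.3·19.4) / 1.416 = 21.25 mg/L.
Travel time t = 2.16e+04 m / 0.23 m/s = 9.391e+04 s = 1.087 d.
C = 21.25·exp(−1.3·1.087) = 21.25·0.2434 = 5.172 mg/L.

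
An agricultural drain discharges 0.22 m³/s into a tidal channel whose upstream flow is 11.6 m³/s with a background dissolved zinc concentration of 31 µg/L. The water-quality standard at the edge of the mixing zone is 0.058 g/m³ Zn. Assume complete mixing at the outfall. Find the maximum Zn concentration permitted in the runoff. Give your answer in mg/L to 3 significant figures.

1.48 mg/L

31 µg/L = 0.031 mg/L.
Mass balance: 0.058·11.82 = 0.22·Cₑ + 11.6·0.031.
Cₑ = (0.6856 − 0.3596) / 0.22 = 1.482 mg/L.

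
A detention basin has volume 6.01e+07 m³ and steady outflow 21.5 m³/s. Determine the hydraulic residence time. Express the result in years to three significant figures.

Q = 21.5 m³/s × 3.156e+07 s/yr = 6.785e+08 m³/yr.
Hydraulic residence time τ = V/Q = 6.01e+07/6.785e+08 = 0.08858 yr.

0.0886 yr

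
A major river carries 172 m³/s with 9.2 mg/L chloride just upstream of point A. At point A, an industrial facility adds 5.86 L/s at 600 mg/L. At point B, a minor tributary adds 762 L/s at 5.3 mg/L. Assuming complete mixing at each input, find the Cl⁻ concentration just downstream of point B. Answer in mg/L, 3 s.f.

5.86 L/s = 0.00586 m³/s.
After input A: C = (172·9.2 + 0.00586·600) / 172 = 9.22 mg/L.
762 L/s = 0.762 m³/s.
After input B: C = (172·9.22 + 0.762·5.3) / 172.8 = 9.203 mg/L.

9.20 mg/L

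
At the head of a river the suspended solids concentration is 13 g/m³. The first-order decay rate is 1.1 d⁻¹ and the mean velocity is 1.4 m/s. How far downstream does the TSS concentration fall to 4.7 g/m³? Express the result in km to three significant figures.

112 km

From C = C₀·e^(−kt), t = ln(C₀/C)/k = ln(13/4.7)/1.1 = 1.017/1.1 = 0.9249 d.
Distance = v·t = 1.4 m/s × 7.991e+04 s = 1.119e+05 m = 111.9 km.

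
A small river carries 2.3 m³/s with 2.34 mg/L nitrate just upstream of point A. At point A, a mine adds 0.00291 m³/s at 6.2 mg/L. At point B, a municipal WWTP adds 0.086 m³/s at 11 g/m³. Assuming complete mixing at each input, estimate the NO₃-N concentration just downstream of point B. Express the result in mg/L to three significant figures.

After input A: C = (2.3·2.34 + 0.00291·6.2) / 2.303 = 2.345 mg/L.
After input B: C = (2.303·2.345 + 0.086·11) / 2.389 = 2.656 mg/L.

2.66 mg/L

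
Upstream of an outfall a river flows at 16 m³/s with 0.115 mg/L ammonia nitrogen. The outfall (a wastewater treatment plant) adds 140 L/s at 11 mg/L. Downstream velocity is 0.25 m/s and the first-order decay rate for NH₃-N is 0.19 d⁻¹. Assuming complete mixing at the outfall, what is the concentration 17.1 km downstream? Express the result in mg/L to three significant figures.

0.180 mg/L

140 L/s = 0.14 m³/s.
After complete mixing, C₀ = (0.14·11 + 16·0.115) / 16.14 = 0.2094 mg/L.
Travel time t = 1.71e+04 m / 0.25 m/s = 6.84e+04 s = 0.7917 d.
C = 0.2094·exp(−0.19·0.7917) = 0.2094·0.8603 = 0.1802 mg/L.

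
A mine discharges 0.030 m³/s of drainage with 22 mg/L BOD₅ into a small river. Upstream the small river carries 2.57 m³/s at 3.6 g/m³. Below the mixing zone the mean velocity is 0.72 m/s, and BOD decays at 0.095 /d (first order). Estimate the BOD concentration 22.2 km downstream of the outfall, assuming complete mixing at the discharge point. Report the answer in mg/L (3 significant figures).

3.69 mg/L

After complete mixing, C₀ = (0.03·22 + 2.57·3.6) / 2.6 = 3.812 mg/L.
Travel time t = 2.22e+04 m / 0.72 m/s = 3.083e+04 s = 0.3569 d.
C = 3.812·exp(−0.095·0.3569) = 3.812·0.9667 = 3.685 mg/L.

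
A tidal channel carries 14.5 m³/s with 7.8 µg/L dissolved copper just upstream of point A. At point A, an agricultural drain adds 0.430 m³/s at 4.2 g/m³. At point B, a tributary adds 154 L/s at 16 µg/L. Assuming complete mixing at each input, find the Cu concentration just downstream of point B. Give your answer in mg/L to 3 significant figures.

0.127 mg/L

7.8 µg/L = 0.0078 mg/L.
After input A: C = (14.5·0.0078 + 0.43·4.2) / 14.93 = 0.1285 mg/L.
154 L/s = 0.154 m³/s.
16 µg/L = 0.016 mg/L.
After input B: C = (14.93·0.1285 + 0.154·0.016) / 15.08 = 0.1274 mg/L.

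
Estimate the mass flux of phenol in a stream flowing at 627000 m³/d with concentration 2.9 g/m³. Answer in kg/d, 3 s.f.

1820 kg/d

627000 m³/d = 7.257 m³/s.
Mass flux = Q·C = 7.257 m³/s × 2.9 g/m³ = 21.05 g/s.
= 21.05 g/s × 86.4 = 1818 kg/d.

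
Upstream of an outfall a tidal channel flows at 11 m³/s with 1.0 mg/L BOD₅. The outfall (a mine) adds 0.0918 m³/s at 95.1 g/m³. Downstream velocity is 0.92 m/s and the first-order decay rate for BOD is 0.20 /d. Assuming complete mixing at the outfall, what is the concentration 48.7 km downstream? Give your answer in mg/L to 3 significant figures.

1.57 mg/L

After complete mixing, C₀ = (0.0918·95.1 + 11·1) / 11.09 = 1.779 mg/L.
Travel time t = 4.87e+04 m / 0.92 m/s = 5.293e+04 s = 0.6127 d.
C = 1.779·exp(−0.20·0.6127) = 1.779·0.8847 = 1.574 mg/L.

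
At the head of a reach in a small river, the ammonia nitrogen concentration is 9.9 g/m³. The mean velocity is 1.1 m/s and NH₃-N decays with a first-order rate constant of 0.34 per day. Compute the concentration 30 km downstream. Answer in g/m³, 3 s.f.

Travel time t = 30 km / 1.1 m/s = 3e+04/1.1 = 2.727e+04 s = 0.3157 d.
First-order decay: C = 9.9·exp(−0.34·0.3157) = 9.9·0.8982 = 8.893 g/m³.

8.89 g/m³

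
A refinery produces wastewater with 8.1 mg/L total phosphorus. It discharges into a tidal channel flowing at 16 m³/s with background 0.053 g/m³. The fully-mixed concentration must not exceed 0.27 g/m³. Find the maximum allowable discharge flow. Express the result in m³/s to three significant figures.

0.443 m³/s

Mass balance at complete mixing: C_std·(Q_w + Q_r) = Q_w·C_e + Q_r·C_b.
Rearranging, Q_w = Q_r·(C_std − C_b)/(C_e − C_std) = 16·(0.27 − 0.053) / (8.1 − 0.27) = 0.4434 m³/s.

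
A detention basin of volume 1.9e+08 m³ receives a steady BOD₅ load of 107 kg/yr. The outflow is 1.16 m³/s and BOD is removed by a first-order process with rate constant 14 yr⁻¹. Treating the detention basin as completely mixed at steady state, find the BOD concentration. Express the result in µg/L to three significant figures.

Outflow Q = 1.16 m³/s × 3.156e+07 s/yr = 3.661e+07 m³/yr.
Steady-state CSTR mass balance: W = Q·C + k·V·C, so C = W/(Q + kV).
Q + kV = 3.661e+07 + 14·1.9e+08 = 2.697e+09 m³/yr.
C = 107/2.697e+09 = 3.968e-08 kg/m³ = 3.968e-05 mg/L = 0.03968 µg/L.

0.0397 µg/L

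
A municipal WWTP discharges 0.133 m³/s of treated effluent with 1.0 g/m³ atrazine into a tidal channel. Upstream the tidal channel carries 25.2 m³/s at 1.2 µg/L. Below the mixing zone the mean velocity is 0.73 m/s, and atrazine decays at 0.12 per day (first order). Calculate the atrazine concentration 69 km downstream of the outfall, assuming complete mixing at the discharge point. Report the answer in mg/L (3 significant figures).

1.2 µg/L = 0.0012 mg/L.
After complete mixing, C₀ = (0.133·1 + 25.2·0.0012) / 25.33 = 0.006444 mg/L.
Travel time t = 6.9e+04 m / 0.73 m/s = 9.452e+04 s = 1.094 d.
C = 0.006444·exp(−0.12·1.094) = 0.006444·0.877 = 0.005651 mg/L.

0.00565 mg/L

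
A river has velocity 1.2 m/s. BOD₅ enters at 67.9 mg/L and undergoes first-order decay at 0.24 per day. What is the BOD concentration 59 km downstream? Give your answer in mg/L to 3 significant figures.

Travel time t = 59 km / 1.2 m/s = 5.9e+04/1.2 = 4.917e+04 s = 0.5691 d.
First-order decay: C = 67.9·exp(−0.24·0.5691) = 67.9·0.8723 = 59.23 mg/L.

59.2 mg/L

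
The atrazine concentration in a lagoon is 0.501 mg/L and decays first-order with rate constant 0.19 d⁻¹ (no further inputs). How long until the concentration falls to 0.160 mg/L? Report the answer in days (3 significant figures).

t = ln(C₀/C)/k = ln(0.501/0.160)/0.19 = 1.141/0.19 = 6.008 d.

6.01 d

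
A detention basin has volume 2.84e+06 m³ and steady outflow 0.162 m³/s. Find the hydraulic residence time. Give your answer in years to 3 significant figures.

Q = 0.162 m³/s × 3.156e+07 s/yr = 5.112e+06 m³/yr.
Hydraulic residence time τ = V/Q = 2.84e+06/5.112e+06 = 0.5555 yr.

0.556 yr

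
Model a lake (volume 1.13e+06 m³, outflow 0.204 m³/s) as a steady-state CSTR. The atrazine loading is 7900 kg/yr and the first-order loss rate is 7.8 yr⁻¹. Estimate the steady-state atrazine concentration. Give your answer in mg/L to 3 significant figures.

Outflow Q = 0.204 m³/s × 3.156e+07 s/yr = 6.438e+06 m³/yr.
Steady-state CSTR mass balance: W = Q·C + k·V·C, so C = W/(Q + kV).
Q + kV = 6.438e+06 + 7.8·1.13e+06 = 1.525e+07 m³/yr.
C = 7900/1.525e+07 = 0.000518 kg/m³ = 0.518 mg/L.

0.518 mg/L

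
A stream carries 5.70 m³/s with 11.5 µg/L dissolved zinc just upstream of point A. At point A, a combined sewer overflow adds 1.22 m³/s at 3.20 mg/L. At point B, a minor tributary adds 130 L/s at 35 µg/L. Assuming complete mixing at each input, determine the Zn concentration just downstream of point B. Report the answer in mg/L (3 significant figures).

0.564 mg/L

11.5 µg/L = 0.0115 mg/L.
After input A: C = (5.7·0.0115 + 1.22·3.2) / 6.92 = 0.5736 mg/L.
130 L/s = 0.13 m³/s.
35 µg/L = 0.035 mg/L.
After input B: C = (6.92·0.5736 + 0.13·0.035) / 7.05 = 0.5637 mg/L.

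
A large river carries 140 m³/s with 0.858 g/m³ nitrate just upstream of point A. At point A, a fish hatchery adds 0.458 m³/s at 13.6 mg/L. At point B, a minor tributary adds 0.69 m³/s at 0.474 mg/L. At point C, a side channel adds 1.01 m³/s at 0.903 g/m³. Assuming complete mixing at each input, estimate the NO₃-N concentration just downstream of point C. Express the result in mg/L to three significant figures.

0.898 mg/L

After input A: C = (140·0.858 + 0.458·13.6) / 140.5 = 0.8995 mg/L.
After input B: C = (140.5·0.8995 + 0.69·0.474) / 141.1 = 0.8975 mg/L.
After input C: C = (141.1·0.8975 + 1.01·0.903) / 142.2 = 0.8975 mg/L.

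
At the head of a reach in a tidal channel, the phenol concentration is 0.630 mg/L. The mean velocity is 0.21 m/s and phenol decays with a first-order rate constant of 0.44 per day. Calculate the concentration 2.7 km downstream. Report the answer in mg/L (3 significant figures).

0.590 mg/L

Travel time t = 2.7 km / 0.21 m/s = 2700/0.21 = 1.286e+04 s = 0.1488 d.
First-order decay: C = 0.630·exp(−0.44·0.1488) = 0.630·0.9366 = 0.5901 mg/L.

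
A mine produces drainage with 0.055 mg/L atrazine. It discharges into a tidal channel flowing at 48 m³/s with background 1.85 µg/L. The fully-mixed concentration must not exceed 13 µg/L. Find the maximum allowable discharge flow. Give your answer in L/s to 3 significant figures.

12700 L/s

1.85 µg/L = 0.00185 mg/L.
13 µg/L = 0.013 mg/L.
Mass balance at complete mixing: C_std·(Q_w + Q_r) = Q_w·C_e + Q_r·C_b.
Rearranging, Q_w = Q_r·(C_std − C_b)/(C_e − C_std) = 48·(0.013 − 0.00185) / (0.055 − 0.013) = 12.74 m³/s.
= 1.274e+04 L/s.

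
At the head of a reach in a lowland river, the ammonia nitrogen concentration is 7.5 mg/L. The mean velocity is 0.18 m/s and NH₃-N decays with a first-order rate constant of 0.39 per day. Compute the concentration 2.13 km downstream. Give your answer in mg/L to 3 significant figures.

Travel time t = 2.13 km / 0.18 m/s = 2130/0.18 = 1.183e+04 s = 0.137 d.
First-order decay: C = 7.5·exp(−0.39·0.137) = 7.5·0.948 = 7.11 mg/L.

7.11 mg/L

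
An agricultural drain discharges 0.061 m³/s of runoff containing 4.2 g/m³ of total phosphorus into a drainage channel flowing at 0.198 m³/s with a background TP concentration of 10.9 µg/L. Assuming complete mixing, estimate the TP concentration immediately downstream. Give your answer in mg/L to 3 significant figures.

10.9 µg/L = 0.0109 mg/L.
Conservation of mass across the mixing zone: C = (0.061·4.2 + 0.198·0.0109) / (0.061 + 0.198) = 0.2584/0.259 = 0.9975 mg/L.

0.998 mg/L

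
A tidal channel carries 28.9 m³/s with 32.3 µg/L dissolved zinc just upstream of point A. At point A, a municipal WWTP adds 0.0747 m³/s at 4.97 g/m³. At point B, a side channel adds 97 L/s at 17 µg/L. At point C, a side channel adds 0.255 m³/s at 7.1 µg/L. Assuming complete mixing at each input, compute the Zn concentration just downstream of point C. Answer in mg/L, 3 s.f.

0.0446 mg/L

32.3 µg/L = 0.0323 mg/L.
After input A: C = (28.9·0.0323 + 0.0747·4.97) / 28.97 = 0.04503 mg/L.
97 L/s = 0.097 m³/s.
17 µg/L = 0.017 mg/L.
After input B: C = (28.97·0.04503 + 0.097·0.017) / 29.07 = 0.04494 mg/L.
7.1 µg/L = 0.0071 mg/L.
After input C: C = (29.07·0.04494 + 0.255·0.0071) / 29.33 = 0.04461 mg/L.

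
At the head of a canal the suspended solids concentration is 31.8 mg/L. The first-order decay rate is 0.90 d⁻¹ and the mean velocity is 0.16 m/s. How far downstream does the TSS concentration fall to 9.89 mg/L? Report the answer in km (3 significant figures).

From C = C₀·e^(−kt), t = ln(C₀/C)/k = ln(31.8/9.89)/0.90 = 1.168/0.90 = 1.298 d.
Distance = v·t = 0.16 m/s × 1.121e+05 s = 1.794e+04 m = 17.94 km.

17.9 km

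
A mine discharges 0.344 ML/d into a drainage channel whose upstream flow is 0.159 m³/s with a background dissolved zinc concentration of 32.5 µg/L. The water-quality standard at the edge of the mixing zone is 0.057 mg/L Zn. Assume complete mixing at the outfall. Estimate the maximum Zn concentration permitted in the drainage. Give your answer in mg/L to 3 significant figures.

1.04 mg/L

0.344 ML/d = 0.003981 m³/s.
32.5 µg/L = 0.0325 mg/L.
Mass balance: 0.057·0.163 = 0.003981·Cₑ + 0.159·0.0325.
Cₑ = (0.00929 − 0.005168) / 0.003981 = 1.035 mg/L.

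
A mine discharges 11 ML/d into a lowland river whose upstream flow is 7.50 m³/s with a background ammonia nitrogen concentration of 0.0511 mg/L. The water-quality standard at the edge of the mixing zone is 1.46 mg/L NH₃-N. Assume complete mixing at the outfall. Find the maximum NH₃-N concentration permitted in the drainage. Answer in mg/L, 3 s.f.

11 ML/d = 0.1273 m³/s.
Mass balance: 1.46·7.627 = 0.1273·Cₑ + 7.5·0.0511.
Cₑ = (11.14 − 0.3832) / 0.1273 = 84.46 mg/L.

84.5 mg/L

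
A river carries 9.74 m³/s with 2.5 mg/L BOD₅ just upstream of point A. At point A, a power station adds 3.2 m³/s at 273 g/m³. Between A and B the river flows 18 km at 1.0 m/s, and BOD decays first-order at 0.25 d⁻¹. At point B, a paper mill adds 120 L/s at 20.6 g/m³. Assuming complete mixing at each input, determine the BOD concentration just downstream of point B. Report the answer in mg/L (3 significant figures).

After input A: C = (9.74·2.5 + 3.2·273) / 12.94 = 69.39 mg/L.
Over the 18 km reach to input B (t = 1.8e+04 s = 0.2083 d), decay gives C = 69.39·exp(−0.25·0.2083) = 65.87 mg/L.
120 L/s = 0.12 m³/s.
After input B: C = (12.94·65.87 + 0.12·20.6) / 13.06 = 65.46 mg/L.

65.5 mg/L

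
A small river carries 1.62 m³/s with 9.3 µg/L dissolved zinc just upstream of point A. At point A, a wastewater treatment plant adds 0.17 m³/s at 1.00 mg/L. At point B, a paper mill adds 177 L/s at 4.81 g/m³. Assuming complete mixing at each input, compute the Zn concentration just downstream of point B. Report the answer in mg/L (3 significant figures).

0.527 mg/L

9.3 µg/L = 0.0093 mg/L.
After input A: C = (1.62·0.0093 + 0.17·1) / 1.79 = 0.1034 mg/L.
177 L/s = 0.177 m³/s.
After input B: C = (1.79·0.1034 + 0.177·4.81) / 1.967 = 0.5269 mg/L.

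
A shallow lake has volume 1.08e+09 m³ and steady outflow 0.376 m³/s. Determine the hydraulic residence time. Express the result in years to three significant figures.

Q = 0.376 m³/s × 3.156e+07 s/yr = 1.187e+07 m³/yr.
Hydraulic residence time τ = V/Q = 1.08e+09/1.187e+07 = 91.02 yr.

91.0 yr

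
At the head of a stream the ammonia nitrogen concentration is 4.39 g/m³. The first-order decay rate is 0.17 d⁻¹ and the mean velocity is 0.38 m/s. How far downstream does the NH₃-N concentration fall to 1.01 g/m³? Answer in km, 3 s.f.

From C = C₀·e^(−kt), t = ln(C₀/C)/k = ln(4.39/1.01)/0.17 = 1.469/0.17 = 8.643 d.
Distance = v·t = 0.38 m/s × 7.468e+05 s = 2.838e+05 m = 283.8 km.

284 km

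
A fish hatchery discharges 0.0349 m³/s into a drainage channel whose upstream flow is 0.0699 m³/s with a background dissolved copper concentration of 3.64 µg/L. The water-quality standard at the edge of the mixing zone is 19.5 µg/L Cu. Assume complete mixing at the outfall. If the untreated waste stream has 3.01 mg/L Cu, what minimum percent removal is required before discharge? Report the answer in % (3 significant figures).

98.3 %

3.64 µg/L = 0.00364 mg/L.
19.5 µg/L = 0.0195 mg/L.
Mass balance: 0.0195·0.1048 = 0.0349·Cₑ + 0.0699·0.00364.
Cₑ = (0.002044 − 0.0002544) / 0.0349 = 0.05127 mg/L.
Required removal = 1 − 0.05127/3.01 = 98.3 %.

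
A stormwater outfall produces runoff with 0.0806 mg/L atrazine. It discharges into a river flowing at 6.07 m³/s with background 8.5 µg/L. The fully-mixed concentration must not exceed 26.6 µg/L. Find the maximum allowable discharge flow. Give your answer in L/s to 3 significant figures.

8.5 µg/L = 0.0085 mg/L.
26.6 µg/L = 0.0266 mg/L.
Mass balance at complete mixing: C_std·(Q_w + Q_r) = Q_w·C_e + Q_r·C_b.
Rearranging, Q_w = Q_r·(C_std − C_b)/(C_e − C_std) = 6.07·(0.0266 − 0.0085) / (0.0806 − 0.0266) = 2.035 m³/s.
= 2035 L/s.

2030 L/s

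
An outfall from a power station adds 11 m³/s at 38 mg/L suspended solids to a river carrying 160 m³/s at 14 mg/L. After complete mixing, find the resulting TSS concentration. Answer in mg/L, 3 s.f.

15.5 mg/L

By mass balance at complete mixing, C = (11·38 + 160·14) / (11 + 160) = 2658/171 = 15.54 mg/L.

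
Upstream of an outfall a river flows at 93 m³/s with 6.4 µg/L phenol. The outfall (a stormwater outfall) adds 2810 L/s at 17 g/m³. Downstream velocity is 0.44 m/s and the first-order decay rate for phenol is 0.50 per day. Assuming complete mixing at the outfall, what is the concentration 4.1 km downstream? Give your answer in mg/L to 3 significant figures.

0.478 mg/L

2810 L/s = 2.81 m³/s.
6.4 µg/L = 0.0064 mg/L.
After complete mixing, C₀ = (2.81·17 + 93·0.0064) / 95.81 = 0.5048 mg/L.
Travel time t = 4100 m / 0.44 m/s = 9318 s = 0.1078 d.
C = 0.5048·exp(−0.50·0.1078) = 0.5048·0.9475 = 0.4783 mg/L.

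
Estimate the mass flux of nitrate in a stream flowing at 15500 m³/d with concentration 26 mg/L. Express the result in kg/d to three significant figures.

403 kg/d

15500 m³/d = 0.1794 m³/s.
Mass flux = Q·C = 0.1794 m³/s × 26 g/m³ = 4.664 g/s.
= 4.664 g/s × 86.4 = 403 kg/d.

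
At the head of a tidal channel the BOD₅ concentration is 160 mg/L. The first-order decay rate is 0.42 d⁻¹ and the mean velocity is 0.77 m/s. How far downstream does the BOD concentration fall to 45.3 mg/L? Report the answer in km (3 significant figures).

200 km

From C = C₀·e^(−kt), t = ln(C₀/C)/k = ln(160/45.3)/0.42 = 1.262/0.42 = 3.004 d.
Distance = v·t = 0.77 m/s × 2.596e+05 s = 1.999e+05 m = 199.9 km.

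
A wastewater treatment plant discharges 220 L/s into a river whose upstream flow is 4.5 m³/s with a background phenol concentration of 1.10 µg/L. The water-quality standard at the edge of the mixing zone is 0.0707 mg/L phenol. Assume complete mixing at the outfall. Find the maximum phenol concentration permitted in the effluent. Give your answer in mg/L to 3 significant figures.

220 L/s = 0.22 m³/s.
1.10 µg/L = 0.0011 mg/L.
Mass balance: 0.0707·4.72 = 0.22·Cₑ + 4.5·0.0011.
Cₑ = (0.3337 − 0.00495) / 0.22 = 1.494 mg/L.

1.49 mg/L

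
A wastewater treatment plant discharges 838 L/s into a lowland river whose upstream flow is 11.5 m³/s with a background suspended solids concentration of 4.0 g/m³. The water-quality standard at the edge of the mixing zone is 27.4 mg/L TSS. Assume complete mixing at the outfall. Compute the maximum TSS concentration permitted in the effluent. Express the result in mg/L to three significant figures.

838 L/s = 0.838 m³/s.
Mass balance: 27.4·12.34 = 0.838·Cₑ + 11.5·4.
Cₑ = (338.1 − 46) / 0.838 = 348.5 mg/L.

349 mg/L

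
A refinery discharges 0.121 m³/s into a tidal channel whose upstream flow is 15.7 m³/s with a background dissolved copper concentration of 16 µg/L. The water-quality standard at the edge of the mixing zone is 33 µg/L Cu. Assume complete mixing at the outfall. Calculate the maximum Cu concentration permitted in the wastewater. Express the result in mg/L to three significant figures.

2.24 mg/L

16 µg/L = 0.016 mg/L.
33 µg/L = 0.033 mg/L.
Mass balance: 0.033·15.82 = 0.121·Cₑ + 15.7·0.016.
Cₑ = (0.5221 − 0.2512) / 0.121 = 2.239 mg/L.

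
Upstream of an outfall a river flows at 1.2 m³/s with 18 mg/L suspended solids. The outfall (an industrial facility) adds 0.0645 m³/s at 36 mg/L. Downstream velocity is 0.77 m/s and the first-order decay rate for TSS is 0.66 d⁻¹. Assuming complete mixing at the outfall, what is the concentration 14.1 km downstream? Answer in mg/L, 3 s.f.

16.4 mg/L

After complete mixing, C₀ = (0.0645·36 + 1.2·18) / 1.264 = 18.92 mg/L.
Travel time t = 1.41e+04 m / 0.77 m/s = 1.831e+04 s = 0.2119 d.
C = 18.92·exp(−0.66·0.2119) = 18.92·0.8695 = 16.45 mg/L.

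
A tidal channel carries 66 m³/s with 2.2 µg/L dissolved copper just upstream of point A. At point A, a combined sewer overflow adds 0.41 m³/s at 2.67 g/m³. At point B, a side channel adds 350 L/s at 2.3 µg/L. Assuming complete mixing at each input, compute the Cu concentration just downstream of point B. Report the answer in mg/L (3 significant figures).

0.0186 mg/L

2.2 µg/L = 0.0022 mg/L.
After input A: C = (66·0.0022 + 0.41·2.67) / 66.41 = 0.01867 mg/L.
350 L/s = 0.35 m³/s.
2.3 µg/L = 0.0023 mg/L.
After input B: C = (66.41·0.01867 + 0.35·0.0023) / 66.76 = 0.01858 mg/L.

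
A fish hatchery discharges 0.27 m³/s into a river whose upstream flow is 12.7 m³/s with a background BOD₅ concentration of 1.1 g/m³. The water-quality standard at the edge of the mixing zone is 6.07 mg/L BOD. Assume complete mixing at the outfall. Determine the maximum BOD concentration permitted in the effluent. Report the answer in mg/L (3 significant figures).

Mass balance: 6.07·12.97 = 0.27·Cₑ + 12.7·1.1.
Cₑ = (78.73 − 13.97) / 0.27 = 239.8 mg/L.

240 mg/L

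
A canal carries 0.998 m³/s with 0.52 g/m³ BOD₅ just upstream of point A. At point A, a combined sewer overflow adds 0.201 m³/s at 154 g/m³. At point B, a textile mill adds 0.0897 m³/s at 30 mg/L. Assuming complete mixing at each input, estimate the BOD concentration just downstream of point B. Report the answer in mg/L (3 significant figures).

After input A: C = (0.998·0.52 + 0.201·154) / 1.199 = 26.25 mg/L.
After input B: C = (1.199·26.25 + 0.0897·30) / 1.289 = 26.51 mg/L.

26.5 mg/L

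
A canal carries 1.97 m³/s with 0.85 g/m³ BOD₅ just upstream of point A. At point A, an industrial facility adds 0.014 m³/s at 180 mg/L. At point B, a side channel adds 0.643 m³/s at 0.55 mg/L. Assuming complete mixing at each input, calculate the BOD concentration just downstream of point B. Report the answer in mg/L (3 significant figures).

After input A: C = (1.97·0.85 + 0.014·180) / 1.984 = 2.114 mg/L.
After input B: C = (1.984·2.114 + 0.643·0.55) / 2.627 = 1.731 mg/L.

1.73 mg/L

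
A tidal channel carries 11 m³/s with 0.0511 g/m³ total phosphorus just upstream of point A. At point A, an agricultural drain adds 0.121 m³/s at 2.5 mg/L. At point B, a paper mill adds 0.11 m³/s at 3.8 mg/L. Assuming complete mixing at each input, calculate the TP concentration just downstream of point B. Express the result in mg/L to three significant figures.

0.114 mg/L

After input A: C = (11·0.0511 + 0.121·2.5) / 11.12 = 0.07774 mg/L.
After input B: C = (11.12·0.07774 + 0.11·3.8) / 11.23 = 0.1142 mg/L.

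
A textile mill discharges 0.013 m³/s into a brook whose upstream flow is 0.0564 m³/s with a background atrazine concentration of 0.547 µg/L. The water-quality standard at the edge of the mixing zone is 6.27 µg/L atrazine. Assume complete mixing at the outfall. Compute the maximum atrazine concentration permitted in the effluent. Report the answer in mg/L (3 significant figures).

0.0311 mg/L

0.547 µg/L = 0.000547 mg/L.
6.27 µg/L = 0.00627 mg/L.
Mass balance: 0.00627·0.0694 = 0.013·Cₑ + 0.0564·0.000547.
Cₑ = (0.0004351 − 3.085e-05) / 0.013 = 0.0311 mg/L.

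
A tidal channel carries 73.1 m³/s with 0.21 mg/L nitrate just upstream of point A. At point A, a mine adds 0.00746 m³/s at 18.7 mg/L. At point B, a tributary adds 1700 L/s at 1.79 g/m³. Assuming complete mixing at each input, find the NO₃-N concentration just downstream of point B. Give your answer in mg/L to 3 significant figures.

After input A: C = (73.1·0.21 + 0.00746·18.7) / 73.11 = 0.2119 mg/L.
1700 L/s = 1.7 m³/s.
After input B: C = (73.11·0.2119 + 1.7·1.79) / 74.81 = 0.2477 mg/L.

0.248 mg/L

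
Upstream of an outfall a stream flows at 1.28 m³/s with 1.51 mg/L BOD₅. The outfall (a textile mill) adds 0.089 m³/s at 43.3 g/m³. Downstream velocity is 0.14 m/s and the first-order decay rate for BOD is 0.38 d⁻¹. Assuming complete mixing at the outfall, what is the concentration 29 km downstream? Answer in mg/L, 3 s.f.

After complete mixing, C₀ = (0.089·43.3 + 1.28·1.51) / 1.369 = 4.227 mg/L.
Travel time t = 2.9e+04 m / 0.14 m/s = 2.071e+05 s = 2.397 d.
C = 4.227·exp(−0.38·2.397) = 4.227·0.4021 = 1.7 mg/L.

1.70 mg/L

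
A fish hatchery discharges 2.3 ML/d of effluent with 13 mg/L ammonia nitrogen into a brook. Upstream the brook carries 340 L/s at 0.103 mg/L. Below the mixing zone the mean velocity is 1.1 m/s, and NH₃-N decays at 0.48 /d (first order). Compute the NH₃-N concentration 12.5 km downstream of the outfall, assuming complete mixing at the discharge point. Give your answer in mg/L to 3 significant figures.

0.976 mg/L

2.3 ML/d = 0.02662 m³/s.
340 L/s = 0.34 m³/s.
After complete mixing, C₀ = (0.02662·13 + 0.34·0.103) / 0.3666 = 1.039 mg/L.
Travel time t = 1.25e+04 m / 1.1 m/s = 1.136e+04 s = 0.1315 d.
C = 1.039·exp(−0.48·0.1315) = 1.039·0.9388 = 0.9759 mg/L.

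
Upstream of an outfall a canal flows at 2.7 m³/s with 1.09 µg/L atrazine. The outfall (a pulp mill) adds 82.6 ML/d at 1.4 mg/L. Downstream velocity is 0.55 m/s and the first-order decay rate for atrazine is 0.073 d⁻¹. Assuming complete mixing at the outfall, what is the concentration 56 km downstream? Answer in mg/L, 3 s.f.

0.337 mg/L

82.6 ML/d = 0.956 m³/s.
1.09 µg/L = 0.00109 mg/L.
After complete mixing, C₀ = (0.956·1.4 + 2.7·0.00109) / 3.656 = 0.3669 mg/L.
Travel time t = 5.6e+04 m / 0.55 m/s = 1.018e+05 s = 1.178 d.
C = 0.3669·exp(−0.073·1.178) = 0.3669·0.9176 = 0.3367 mg/L.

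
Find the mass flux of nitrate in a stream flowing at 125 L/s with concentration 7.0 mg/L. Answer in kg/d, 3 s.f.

75.6 kg/d

125 L/s = 0.125 m³/s.
Mass flux = Q·C = 0.125 m³/s × 7 g/m³ = 0.875 g/s.
= 0.875 g/s × 86.4 = 75.6 kg/d.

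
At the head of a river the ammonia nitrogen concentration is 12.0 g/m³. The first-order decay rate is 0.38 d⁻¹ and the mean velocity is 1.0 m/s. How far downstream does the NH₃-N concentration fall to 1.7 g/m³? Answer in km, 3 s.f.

444 km

From C = C₀·e^(−kt), t = ln(C₀/C)/k = ln(12.0/1.7)/0.38 = 1.954/0.38 = 5.143 d.
Distance = v·t = 1.0 m/s × 4.443e+05 s = 4.443e+05 m = 444.3 km.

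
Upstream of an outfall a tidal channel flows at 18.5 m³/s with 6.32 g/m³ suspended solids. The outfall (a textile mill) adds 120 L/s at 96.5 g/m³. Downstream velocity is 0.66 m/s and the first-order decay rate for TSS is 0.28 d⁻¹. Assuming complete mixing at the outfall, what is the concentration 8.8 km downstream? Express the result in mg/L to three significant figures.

120 L/s = 0.12 m³/s.
After complete mixing, C₀ = (0.12·96.5 + 18.5·6.32) / 18.62 = 6.901 mg/L.
Travel time t = 8800 m / 0.66 m/s = 1.333e+04 s = 0.1543 d.
C = 6.901·exp(−0.28·0.1543) = 6.901·0.9577 = 6.609 mg/L.

6.61 mg/L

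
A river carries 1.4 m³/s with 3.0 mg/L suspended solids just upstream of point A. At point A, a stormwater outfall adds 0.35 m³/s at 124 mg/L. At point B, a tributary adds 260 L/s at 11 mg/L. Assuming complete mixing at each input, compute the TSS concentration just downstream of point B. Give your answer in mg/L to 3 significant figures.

After input A: C = (1.4·3 + 0.35·124) / 1.75 = 27.2 mg/L.
260 L/s = 0.26 m³/s.
After input B: C = (1.75·27.2 + 0.26·11) / 2.01 = 25.1 mg/L.

25.1 mg/L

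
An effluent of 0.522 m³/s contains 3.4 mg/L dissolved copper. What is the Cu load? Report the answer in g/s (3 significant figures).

1.77 g/s

Mass flux = Q·C = 0.522 m³/s × 3.4 g/m³ = 1.775 g/s.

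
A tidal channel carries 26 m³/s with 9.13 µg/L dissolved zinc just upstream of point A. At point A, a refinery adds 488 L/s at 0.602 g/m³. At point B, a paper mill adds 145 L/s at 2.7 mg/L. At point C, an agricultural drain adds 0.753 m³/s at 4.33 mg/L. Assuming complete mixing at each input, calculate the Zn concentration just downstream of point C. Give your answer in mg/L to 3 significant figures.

0.153 mg/L

9.13 µg/L = 0.00913 mg/L.
488 L/s = 0.488 m³/s.
After input A: C = (26·0.00913 + 0.488·0.602) / 26.49 = 0.02005 mg/L.
145 L/s = 0.145 m³/s.
After input B: C = (26.49·0.02005 + 0.145·2.7) / 26.63 = 0.03464 mg/L.
After input C: C = (26.63·0.03464 + 0.753·4.33) / 27.39 = 0.1527 mg/L.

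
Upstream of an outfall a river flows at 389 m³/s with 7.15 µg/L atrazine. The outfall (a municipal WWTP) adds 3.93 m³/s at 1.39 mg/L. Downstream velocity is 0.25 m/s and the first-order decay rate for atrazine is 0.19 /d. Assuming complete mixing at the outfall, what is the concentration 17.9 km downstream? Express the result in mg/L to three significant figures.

7.15 µg/L = 0.00715 mg/L.
After complete mixing, C₀ = (3.93·1.39 + 389·0.00715) / 392.9 = 0.02098 mg/L.
Travel time t = 1.79e+04 m / 0.25 m/s = 7.16e+04 s = 0.8287 d.
C = 0.02098·exp(−0.19·0.8287) = 0.02098·0.8543 = 0.01792 mg/L.

0.0179 mg/L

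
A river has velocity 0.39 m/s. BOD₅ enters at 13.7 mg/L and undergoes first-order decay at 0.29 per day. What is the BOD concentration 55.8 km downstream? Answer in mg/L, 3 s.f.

Travel time t = 55.8 km / 0.39 m/s = 5.58e+04/0.39 = 1.431e+05 s = 1.656 d.
First-order decay: C = 13.7·exp(−0.29·1.656) = 13.7·0.6186 = 8.475 mg/L.

8.48 mg/L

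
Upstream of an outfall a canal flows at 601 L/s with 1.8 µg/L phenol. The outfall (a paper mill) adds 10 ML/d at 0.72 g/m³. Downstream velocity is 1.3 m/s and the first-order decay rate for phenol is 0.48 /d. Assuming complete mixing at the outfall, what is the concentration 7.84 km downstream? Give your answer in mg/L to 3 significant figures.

10 ML/d = 0.1157 m³/s.
601 L/s = 0.601 m³/s.
1.8 µg/L = 0.0018 mg/L.
After complete mixing, C₀ = (0.1157·0.72 + 0.601·0.0018) / 0.7167 = 0.1178 mg/L.
Travel time t = 7840 m / 1.3 m/s = 6031 s = 0.0698 d.
C = 0.1178·exp(−0.48·0.0698) = 0.1178·0.9671 = 0.1139 mg/L.

0.114 mg/L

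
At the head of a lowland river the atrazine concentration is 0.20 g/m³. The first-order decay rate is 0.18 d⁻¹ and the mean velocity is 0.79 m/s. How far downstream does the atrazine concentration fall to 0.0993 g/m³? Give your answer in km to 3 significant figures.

266 km

From C = C₀·e^(−kt), t = ln(C₀/C)/k = ln(0.20/0.0993)/0.18 = 0.7002/0.18 = 3.89 d.
Distance = v·t = 0.79 m/s × 3.361e+05 s = 2.655e+05 m = 265.5 km.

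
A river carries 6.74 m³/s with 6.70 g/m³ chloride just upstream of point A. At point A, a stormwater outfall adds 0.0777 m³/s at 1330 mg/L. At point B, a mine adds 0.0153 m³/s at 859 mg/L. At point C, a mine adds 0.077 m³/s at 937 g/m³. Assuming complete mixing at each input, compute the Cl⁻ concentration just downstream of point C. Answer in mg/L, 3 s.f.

After input A: C = (6.74·6.7 + 0.0777·1330) / 6.818 = 21.78 mg/L.
After input B: C = (6.818·21.78 + 0.0153·859) / 6.833 = 23.66 mg/L.
After input C: C = (6.833·23.66 + 0.077·937) / 6.91 = 33.83 mg/L.

33.8 mg/L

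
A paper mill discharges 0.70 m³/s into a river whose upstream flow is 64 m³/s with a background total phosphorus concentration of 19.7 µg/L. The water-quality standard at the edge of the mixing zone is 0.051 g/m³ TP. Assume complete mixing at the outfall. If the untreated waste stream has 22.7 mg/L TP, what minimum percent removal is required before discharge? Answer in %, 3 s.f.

19.7 µg/L = 0.0197 mg/L.
Mass balance: 0.051·64.7 = 0.7·Cₑ + 64·0.0197.
Cₑ = (3.3 − 1.261) / 0.7 = 2.913 mg/L.
Required removal = 1 − 2.913/22.7 = 87.17 %.

87.2 %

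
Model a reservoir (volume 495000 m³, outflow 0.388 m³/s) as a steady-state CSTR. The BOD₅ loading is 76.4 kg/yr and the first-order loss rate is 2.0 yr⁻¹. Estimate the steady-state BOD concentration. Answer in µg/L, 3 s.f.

Outflow Q = 0.388 m³/s × 3.156e+07 s/yr = 1.224e+07 m³/yr.
Steady-state CSTR mass balance: W = Q·C + k·V·C, so C = W/(Q + kV).
Q + kV = 1.224e+07 + 2.0·495000 = 1.323e+07 m³/yr.
C = 76.4/1.323e+07 = 5.773e-06 kg/m³ = 0.005773 mg/L = 5.773 µg/L.

5.77 µg/L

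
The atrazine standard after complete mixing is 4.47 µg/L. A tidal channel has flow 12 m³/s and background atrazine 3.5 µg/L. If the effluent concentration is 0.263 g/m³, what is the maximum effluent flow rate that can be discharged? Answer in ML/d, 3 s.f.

3.5 µg/L = 0.0035 mg/L.
4.47 µg/L = 0.00447 mg/L.
Mass balance at complete mixing: C_std·(Q_w + Q_r) = Q_w·C_e + Q_r·C_b.
Rearranging, Q_w = Q_r·(C_std − C_b)/(C_e − C_std) = 12·(0.00447 − 0.0035) / (0.263 − 0.00447) = 0.04502 m³/s.
= 3.89 ML/d.

3.89 ML/d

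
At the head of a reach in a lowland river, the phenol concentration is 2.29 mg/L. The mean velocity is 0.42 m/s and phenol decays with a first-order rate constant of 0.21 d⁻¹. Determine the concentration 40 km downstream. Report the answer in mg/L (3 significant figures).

Travel time t = 40 km / 0.42 m/s = 4e+04/0.42 = 9.524e+04 s = 1.102 d.
First-order decay: C = 2.29·exp(−0.21·1.102) = 2.29·0.7934 = 1.817 mg/L.

1.82 mg/L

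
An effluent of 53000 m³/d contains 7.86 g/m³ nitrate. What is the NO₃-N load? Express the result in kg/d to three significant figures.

417 kg/d

53000 m³/d = 0.6134 m³/s.
Mass flux = Q·C = 0.6134 m³/s × 7.86 g/m³ = 4.822 g/s.
= 4.822 g/s × 86.4 = 416.6 kg/d.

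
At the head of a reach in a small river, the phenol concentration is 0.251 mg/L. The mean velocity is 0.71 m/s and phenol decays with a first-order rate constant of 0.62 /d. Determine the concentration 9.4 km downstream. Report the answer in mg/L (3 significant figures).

0.228 mg/L

Travel time t = 9.4 km / 0.71 m/s = 9400/0.71 = 1.324e+04 s = 0.1532 d.
First-order decay: C = 0.251·exp(−0.62·0.1532) = 0.251·0.9094 = 0.2283 mg/L.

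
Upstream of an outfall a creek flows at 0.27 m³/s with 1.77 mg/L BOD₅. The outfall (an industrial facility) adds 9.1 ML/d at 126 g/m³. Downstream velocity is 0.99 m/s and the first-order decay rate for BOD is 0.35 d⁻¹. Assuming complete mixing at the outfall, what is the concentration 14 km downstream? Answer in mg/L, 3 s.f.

9.1 ML/d = 0.1053 m³/s.
After complete mixing, C₀ = (0.1053·126 + 0.27·1.77) / 0.3753 = 36.63 mg/L.
Travel time t = 1.4e+04 m / 0.99 m/s = 1.414e+04 s = 0.1637 d.
C = 36.63·exp(−0.35·0.1637) = 36.63·0.9443 = 34.59 mg/L.

34.6 mg/L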